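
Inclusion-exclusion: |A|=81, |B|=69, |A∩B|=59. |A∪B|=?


|A ∪ B| = |A| + |B| - |A ∩ B|
= 81 + 69 - 59
= 91

|A ∪ B| = 91


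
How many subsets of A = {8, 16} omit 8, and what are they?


A subset of A that omits 8 is a subset of A \ {8}, so there are 2^(n-1) = 2^1 = 2 of them.
Subsets excluding 8: ∅, {16}

Subsets excluding 8 (2 total): ∅, {16}


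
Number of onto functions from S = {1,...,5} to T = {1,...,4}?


n = |S| = 5, k = |T| = 4. Surjections via inclusion-exclusion:
S(n,k) = Σ(-1)^i × C(k,i) × (k-i)^n, i=0 to k
i=0: (-1)^0×C(4,0)×4^5 = 1024
i=1: (-1)^1×C(4,1)×3^5 = -972
i=2: (-1)^2×C(4,2)×2^5 = 192
i=3: (-1)^3×C(4,3)×1^5 = -4
i=4: (-1)^4×C(4,4)×0^5 = 0
Total = 240

Number of surjections = 240


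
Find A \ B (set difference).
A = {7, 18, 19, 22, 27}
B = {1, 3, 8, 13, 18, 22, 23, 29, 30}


A \ B = elements in A but not in B
A = {7, 18, 19, 22, 27}
B = {1, 3, 8, 13, 18, 22, 23, 29, 30}
Remove from A any elements in B
A \ B = {7, 19, 27}

A \ B = {7, 19, 27}


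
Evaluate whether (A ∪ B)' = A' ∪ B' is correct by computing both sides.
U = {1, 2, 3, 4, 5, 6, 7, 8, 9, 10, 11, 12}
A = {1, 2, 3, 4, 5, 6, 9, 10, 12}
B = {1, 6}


LHS: A ∪ B = {1, 2, 3, 4, 5, 6, 9, 10, 12}
(A ∪ B)' = U \ (A ∪ B) = {7, 8, 11}
A' = {7, 8, 11}, B' = {2, 3, 4, 5, 7, 8, 9, 10, 11, 12}
Claimed RHS: A' ∪ B' = {2, 3, 4, 5, 7, 8, 9, 10, 11, 12}
Identity is INVALID: LHS = {7, 8, 11} but the RHS claimed here equals {2, 3, 4, 5, 7, 8, 9, 10, 11, 12}. The correct form is (A ∪ B)' = A' ∩ B'.

Identity is invalid: (A ∪ B)' = {7, 8, 11} but A' ∪ B' = {2, 3, 4, 5, 7, 8, 9, 10, 11, 12}. The correct De Morgan law is (A ∪ B)' = A' ∩ B'.


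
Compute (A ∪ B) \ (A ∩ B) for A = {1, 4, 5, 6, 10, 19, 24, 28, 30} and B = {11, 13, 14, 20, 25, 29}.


A △ B = (A \ B) ∪ (B \ A) = elements in exactly one of A or B
A \ B = {1, 4, 5, 6, 10, 19, 24, 28, 30}
B \ A = {11, 13, 14, 20, 25, 29}
A △ B = {1, 4, 5, 6, 10, 11, 13, 14, 19, 20, 24, 25, 28, 29, 30}

A △ B = {1, 4, 5, 6, 10, 11, 13, 14, 19, 20, 24, 25, 28, 29, 30}


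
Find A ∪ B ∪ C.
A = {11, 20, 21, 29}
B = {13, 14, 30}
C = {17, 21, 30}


A ∪ B = {11, 13, 14, 20, 21, 29, 30}
(A ∪ B) ∪ C = {11, 13, 14, 17, 20, 21, 29, 30}

A ∪ B ∪ C = {11, 13, 14, 17, 20, 21, 29, 30}


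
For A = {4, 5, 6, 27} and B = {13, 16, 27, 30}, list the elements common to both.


A ∩ B = elements in both A and B
A = {4, 5, 6, 27}
B = {13, 16, 27, 30}
A ∩ B = {27}

A ∩ B = {27}


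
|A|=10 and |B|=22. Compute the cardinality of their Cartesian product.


|A × B| = |A| × |B|
= 10 × 22
= 220

|A × B| = 220


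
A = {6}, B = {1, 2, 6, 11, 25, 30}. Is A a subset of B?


A ⊆ B means every element of A is in B.
All elements of A are in B.
So A ⊆ B.

Yes, A ⊆ B


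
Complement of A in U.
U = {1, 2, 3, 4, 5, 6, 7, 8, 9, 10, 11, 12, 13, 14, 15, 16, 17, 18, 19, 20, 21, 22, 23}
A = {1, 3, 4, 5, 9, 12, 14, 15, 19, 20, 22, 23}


Aᶜ = U \ A = elements in U but not in A
U = {1, 2, 3, 4, 5, 6, 7, 8, 9, 10, 11, 12, 13, 14, 15, 16, 17, 18, 19, 20, 21, 22, 23}
A = {1, 3, 4, 5, 9, 12, 14, 15, 19, 20, 22, 23}
Aᶜ = {2, 6, 7, 8, 10, 11, 13, 16, 17, 18, 21}

Aᶜ = {2, 6, 7, 8, 10, 11, 13, 16, 17, 18, 21}


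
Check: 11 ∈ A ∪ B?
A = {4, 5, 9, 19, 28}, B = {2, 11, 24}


A = {4, 5, 9, 19, 28}, B = {2, 11, 24}
A ∪ B = all elements in A or B
A ∪ B = {2, 4, 5, 9, 11, 19, 24, 28}
Checking if 11 ∈ A ∪ B
11 is in A ∪ B → True

11 ∈ A ∪ B


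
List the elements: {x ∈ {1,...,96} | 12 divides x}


Checking each candidate:
Condition: multiples of 12 in {1,...,96}
Result = {12, 24, 36, 48, 60, 72, 84, 96}

{12, 24, 36, 48, 60, 72, 84, 96}


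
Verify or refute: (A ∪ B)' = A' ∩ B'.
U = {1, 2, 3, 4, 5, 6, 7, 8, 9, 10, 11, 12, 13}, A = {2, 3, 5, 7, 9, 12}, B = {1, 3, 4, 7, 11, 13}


LHS: A ∪ B = {1, 2, 3, 4, 5, 7, 9, 11, 12, 13}
(A ∪ B)' = U \ (A ∪ B) = {6, 8, 10}
A' = {1, 4, 6, 8, 10, 11, 13}, B' = {2, 5, 6, 8, 9, 10, 12}
Claimed RHS: A' ∩ B' = {6, 8, 10}
Identity is VALID: LHS = RHS = {6, 8, 10} ✓

Identity is valid. (A ∪ B)' = A' ∩ B' = {6, 8, 10}


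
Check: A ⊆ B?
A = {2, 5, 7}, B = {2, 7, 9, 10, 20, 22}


A ⊆ B means every element of A is in B.
Elements in A not in B: {5}
So A ⊄ B.

No, A ⊄ B


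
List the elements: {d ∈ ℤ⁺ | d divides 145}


Checking each candidate:
Condition: positive divisors of 145
Result = {1, 5, 29, 145}

{1, 5, 29, 145}


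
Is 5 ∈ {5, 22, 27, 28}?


A = {5, 22, 27, 28}
Checking if 5 is in A
5 is in A → True

5 ∈ A


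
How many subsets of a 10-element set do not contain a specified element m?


Subsets of A avoiding m are subsets of A \ {m}, which has 9 elements.
Count = 2^(n-1) = 2^9
= 512

Number of subsets avoiding m = 512


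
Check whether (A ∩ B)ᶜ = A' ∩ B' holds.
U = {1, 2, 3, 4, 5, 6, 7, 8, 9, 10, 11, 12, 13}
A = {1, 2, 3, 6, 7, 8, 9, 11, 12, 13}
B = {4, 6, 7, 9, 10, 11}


LHS: A ∩ B = {6, 7, 9, 11}
(A ∩ B)' = U \ (A ∩ B) = {1, 2, 3, 4, 5, 8, 10, 12, 13}
A' = {4, 5, 10}, B' = {1, 2, 3, 5, 8, 12, 13}
Claimed RHS: A' ∩ B' = {5}
Identity is INVALID: LHS = {1, 2, 3, 4, 5, 8, 10, 12, 13} but the RHS claimed here equals {5}. The correct form is (A ∩ B)' = A' ∪ B'.

Identity is invalid: (A ∩ B)' = {1, 2, 3, 4, 5, 8, 10, 12, 13} but A' ∩ B' = {5}. The correct De Morgan law is (A ∩ B)' = A' ∪ B'.


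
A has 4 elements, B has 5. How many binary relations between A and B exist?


A relation from A to B is any subset of A × B.
|A × B| = 4 × 5 = 20
# relations = 2^|A × B| = 2^20 = 1048576

Number of relations = 1048576


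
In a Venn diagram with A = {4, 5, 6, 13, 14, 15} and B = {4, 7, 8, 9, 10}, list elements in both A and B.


A = {4, 5, 6, 13, 14, 15}
B = {4, 7, 8, 9, 10}
Region: in both A and B
Elements: {4}

Elements in both A and B: {4}


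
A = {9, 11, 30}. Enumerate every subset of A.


|A| = 3, so |P(A)| = 2^3 = 8
Enumerate subsets by cardinality (0 to 3):
∅, {9}, {11}, {30}, {9, 11}, {9, 30}, {11, 30}, {9, 11, 30}

P(A) has 8 subsets: ∅, {9}, {11}, {30}, {9, 11}, {9, 30}, {11, 30}, {9, 11, 30}


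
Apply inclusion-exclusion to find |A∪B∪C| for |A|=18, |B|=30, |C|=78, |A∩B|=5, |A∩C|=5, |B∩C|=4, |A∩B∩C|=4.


|A∪B∪C| = |A|+|B|+|C| - |A∩B|-|A∩C|-|B∩C| + |A∩B∩C|
= 18+30+78 - 5-5-4 + 4
= 126 - 14 + 4
= 116

|A ∪ B ∪ C| = 116


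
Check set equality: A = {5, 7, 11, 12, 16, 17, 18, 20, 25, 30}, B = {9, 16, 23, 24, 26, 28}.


Two sets are equal iff they have exactly the same elements.
A = {5, 7, 11, 12, 16, 17, 18, 20, 25, 30}
B = {9, 16, 23, 24, 26, 28}
Differences: {5, 7, 9, 11, 12, 17, 18, 20, 23, 24, 25, 26, 28, 30}
A ≠ B

No, A ≠ B


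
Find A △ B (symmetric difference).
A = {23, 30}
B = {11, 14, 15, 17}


A △ B = (A \ B) ∪ (B \ A) = elements in exactly one of A or B
A \ B = {23, 30}
B \ A = {11, 14, 15, 17}
A △ B = {11, 14, 15, 17, 23, 30}

A △ B = {11, 14, 15, 17, 23, 30}


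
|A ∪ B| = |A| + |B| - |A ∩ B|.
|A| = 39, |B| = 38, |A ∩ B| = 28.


|A ∪ B| = |A| + |B| - |A ∩ B|
= 39 + 38 - 28
= 49

|A ∪ B| = 49


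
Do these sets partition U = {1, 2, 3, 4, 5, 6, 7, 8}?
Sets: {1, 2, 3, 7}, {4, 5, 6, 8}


A partition requires: (1) non-empty parts, (2) pairwise disjoint, (3) union = U
Parts: {1, 2, 3, 7}, {4, 5, 6, 8}
Union of parts: {1, 2, 3, 4, 5, 6, 7, 8}
U = {1, 2, 3, 4, 5, 6, 7, 8}
All non-empty? True
Pairwise disjoint? True
Covers U? True

Yes, valid partition


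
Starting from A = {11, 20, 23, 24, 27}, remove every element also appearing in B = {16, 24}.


A \ B = elements in A but not in B
A = {11, 20, 23, 24, 27}
B = {16, 24}
Remove from A any elements in B
A \ B = {11, 20, 23, 27}

A \ B = {11, 20, 23, 27}


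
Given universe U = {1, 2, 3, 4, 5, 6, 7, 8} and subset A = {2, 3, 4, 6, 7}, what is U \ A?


Aᶜ = U \ A = elements in U but not in A
U = {1, 2, 3, 4, 5, 6, 7, 8}
A = {2, 3, 4, 6, 7}
Aᶜ = {1, 5, 8}

Aᶜ = {1, 5, 8}


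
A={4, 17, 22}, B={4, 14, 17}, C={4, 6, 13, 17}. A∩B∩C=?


A ∩ B = {4, 17}
(A ∩ B) ∩ C = {4, 17}

A ∩ B ∩ C = {4, 17}


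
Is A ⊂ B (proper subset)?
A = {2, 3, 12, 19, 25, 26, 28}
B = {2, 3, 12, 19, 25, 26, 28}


A ⊂ B requires: A ⊆ B AND A ≠ B.
A ⊆ B? Yes
A = B? Yes
A = B, so A is not a PROPER subset.

No, A is not a proper subset of B


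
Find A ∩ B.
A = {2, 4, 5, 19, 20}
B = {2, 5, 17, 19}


A ∩ B = elements in both A and B
A = {2, 4, 5, 19, 20}
B = {2, 5, 17, 19}
A ∩ B = {2, 5, 19}

A ∩ B = {2, 5, 19}


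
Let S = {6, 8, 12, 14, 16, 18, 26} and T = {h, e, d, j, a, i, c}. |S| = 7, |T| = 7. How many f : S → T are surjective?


n = |S| = 7, k = |T| = 7. Surjections via inclusion-exclusion:
S(n,k) = Σ(-1)^i × C(k,i) × (k-i)^n, i=0 to k
i=0: (-1)^0×C(7,0)×7^7 = 823543
i=1: (-1)^1×C(7,1)×6^7 = -1959552
i=2: (-1)^2×C(7,2)×5^7 = 1640625
i=3: (-1)^3×C(7,3)×4^7 = -573440
i=4: (-1)^4×C(7,4)×3^7 = 76545
i=5: (-1)^5×C(7,5)×2^7 = -2688
i=6: (-1)^6×C(7,6)×1^7 = 7
i=7: (-1)^7×C(7,7)×0^7 = 0
Total = 5040

Number of surjections = 5040


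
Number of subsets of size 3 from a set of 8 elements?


C(n,k) = n! / (k!(n-k)!)
C(8,3) = 8! / (3!5!)
= 56

C(8,3) = 56


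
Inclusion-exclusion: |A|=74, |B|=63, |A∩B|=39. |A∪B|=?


|A ∪ B| = |A| + |B| - |A ∩ B|
= 74 + 63 - 39
= 98

|A ∪ B| = 98


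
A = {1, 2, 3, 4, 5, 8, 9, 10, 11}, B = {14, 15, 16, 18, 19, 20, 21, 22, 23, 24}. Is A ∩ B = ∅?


Disjoint means A ∩ B = ∅.
A ∩ B = ∅
A ∩ B = ∅, so A and B are disjoint.

Yes, A and B are disjoint


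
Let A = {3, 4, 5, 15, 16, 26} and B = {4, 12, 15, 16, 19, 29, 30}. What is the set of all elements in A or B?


A ∪ B = all elements in A or B (or both)
A = {3, 4, 5, 15, 16, 26}
B = {4, 12, 15, 16, 19, 29, 30}
A ∪ B = {3, 4, 5, 12, 15, 16, 19, 26, 29, 30}

A ∪ B = {3, 4, 5, 12, 15, 16, 19, 26, 29, 30}


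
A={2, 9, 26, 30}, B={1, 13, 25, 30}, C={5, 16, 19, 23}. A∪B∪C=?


A ∪ B = {1, 2, 9, 13, 25, 26, 30}
(A ∪ B) ∪ C = {1, 2, 5, 9, 13, 16, 19, 23, 25, 26, 30}

A ∪ B ∪ C = {1, 2, 5, 9, 13, 16, 19, 23, 25, 26, 30}


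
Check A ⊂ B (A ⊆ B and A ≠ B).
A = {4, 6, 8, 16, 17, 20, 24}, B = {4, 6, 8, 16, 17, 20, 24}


A ⊂ B requires: A ⊆ B AND A ≠ B.
A ⊆ B? Yes
A = B? Yes
A = B, so A is not a PROPER subset.

No, A is not a proper subset of B


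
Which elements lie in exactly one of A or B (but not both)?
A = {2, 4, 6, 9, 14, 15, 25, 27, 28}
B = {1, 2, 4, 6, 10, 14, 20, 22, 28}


A △ B = (A \ B) ∪ (B \ A) = elements in exactly one of A or B
A \ B = {9, 15, 25, 27}
B \ A = {1, 10, 20, 22}
A △ B = {1, 9, 10, 15, 20, 22, 25, 27}

A △ B = {1, 9, 10, 15, 20, 22, 25, 27}


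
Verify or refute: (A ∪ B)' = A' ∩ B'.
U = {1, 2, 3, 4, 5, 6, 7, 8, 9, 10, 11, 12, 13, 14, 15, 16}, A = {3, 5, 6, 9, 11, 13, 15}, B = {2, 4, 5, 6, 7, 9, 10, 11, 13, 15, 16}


LHS: A ∪ B = {2, 3, 4, 5, 6, 7, 9, 10, 11, 13, 15, 16}
(A ∪ B)' = U \ (A ∪ B) = {1, 8, 12, 14}
A' = {1, 2, 4, 7, 8, 10, 12, 14, 16}, B' = {1, 3, 8, 12, 14}
Claimed RHS: A' ∩ B' = {1, 8, 12, 14}
Identity is VALID: LHS = RHS = {1, 8, 12, 14} ✓

Identity is valid. (A ∪ B)' = A' ∩ B' = {1, 8, 12, 14}


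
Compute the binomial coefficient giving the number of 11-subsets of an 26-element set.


C(n,k) = n! / (k!(n-k)!)
C(26,11) = 26! / (11!15!)
= 7726160

C(26,11) = 7726160


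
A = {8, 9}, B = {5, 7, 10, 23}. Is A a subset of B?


A ⊆ B means every element of A is in B.
Elements in A not in B: {8, 9}
So A ⊄ B.

No, A ⊄ B


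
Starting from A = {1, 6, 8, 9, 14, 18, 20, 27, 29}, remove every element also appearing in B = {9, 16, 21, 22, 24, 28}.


A \ B = elements in A but not in B
A = {1, 6, 8, 9, 14, 18, 20, 27, 29}
B = {9, 16, 21, 22, 24, 28}
Remove from A any elements in B
A \ B = {1, 6, 8, 14, 18, 20, 27, 29}

A \ B = {1, 6, 8, 14, 18, 20, 27, 29}


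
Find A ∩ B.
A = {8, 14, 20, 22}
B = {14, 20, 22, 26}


A ∩ B = elements in both A and B
A = {8, 14, 20, 22}
B = {14, 20, 22, 26}
A ∩ B = {14, 20, 22}

A ∩ B = {14, 20, 22}


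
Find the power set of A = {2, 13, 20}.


|A| = 3, so |P(A)| = 2^3 = 8
Enumerate subsets by cardinality (0 to 3):
∅, {2}, {13}, {20}, {2, 13}, {2, 20}, {13, 20}, {2, 13, 20}

P(A) has 8 subsets: ∅, {2}, {13}, {20}, {2, 13}, {2, 20}, {13, 20}, {2, 13, 20}


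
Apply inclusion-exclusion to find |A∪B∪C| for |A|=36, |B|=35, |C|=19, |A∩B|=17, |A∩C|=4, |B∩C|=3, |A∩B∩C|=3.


|A∪B∪C| = |A|+|B|+|C| - |A∩B|-|A∩C|-|B∩C| + |A∩B∩C|
= 36+35+19 - 17-4-3 + 3
= 90 - 24 + 3
= 69

|A ∪ B ∪ C| = 69


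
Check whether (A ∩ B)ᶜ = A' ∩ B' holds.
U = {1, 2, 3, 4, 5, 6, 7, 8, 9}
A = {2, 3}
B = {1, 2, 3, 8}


LHS: A ∩ B = {2, 3}
(A ∩ B)' = U \ (A ∩ B) = {1, 4, 5, 6, 7, 8, 9}
A' = {1, 4, 5, 6, 7, 8, 9}, B' = {4, 5, 6, 7, 9}
Claimed RHS: A' ∩ B' = {4, 5, 6, 7, 9}
Identity is INVALID: LHS = {1, 4, 5, 6, 7, 8, 9} but the RHS claimed here equals {4, 5, 6, 7, 9}. The correct form is (A ∩ B)' = A' ∪ B'.

Identity is invalid: (A ∩ B)' = {1, 4, 5, 6, 7, 8, 9} but A' ∩ B' = {4, 5, 6, 7, 9}. The correct De Morgan law is (A ∩ B)' = A' ∪ B'.


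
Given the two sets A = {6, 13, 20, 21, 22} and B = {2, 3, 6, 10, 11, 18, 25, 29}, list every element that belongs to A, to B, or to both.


A ∪ B = all elements in A or B (or both)
A = {6, 13, 20, 21, 22}
B = {2, 3, 6, 10, 11, 18, 25, 29}
A ∪ B = {2, 3, 6, 10, 11, 13, 18, 20, 21, 22, 25, 29}

A ∪ B = {2, 3, 6, 10, 11, 13, 18, 20, 21, 22, 25, 29}


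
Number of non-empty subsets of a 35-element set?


Total subsets = 2^n = 2^35 = 34359738368
Non-empty subsets exclude the empty set: 2^n - 1
= 34359738368 - 1
= 34359738367

Number of non-empty subsets = 34359738367


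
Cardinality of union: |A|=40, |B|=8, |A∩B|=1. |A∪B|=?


|A ∪ B| = |A| + |B| - |A ∩ B|
= 40 + 8 - 1
= 47

|A ∪ B| = 47


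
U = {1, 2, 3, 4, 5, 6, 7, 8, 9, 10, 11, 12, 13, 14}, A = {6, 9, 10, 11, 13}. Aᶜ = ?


Aᶜ = U \ A = elements in U but not in A
U = {1, 2, 3, 4, 5, 6, 7, 8, 9, 10, 11, 12, 13, 14}
A = {6, 9, 10, 11, 13}
Aᶜ = {1, 2, 3, 4, 5, 7, 8, 12, 14}

Aᶜ = {1, 2, 3, 4, 5, 7, 8, 12, 14}


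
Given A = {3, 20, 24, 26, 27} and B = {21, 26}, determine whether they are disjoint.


Disjoint means A ∩ B = ∅.
A ∩ B = {26}
A ∩ B ≠ ∅, so A and B are NOT disjoint.

No, A and B are not disjoint (A ∩ B = {26})


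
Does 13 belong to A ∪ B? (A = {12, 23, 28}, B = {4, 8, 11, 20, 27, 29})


A = {12, 23, 28}, B = {4, 8, 11, 20, 27, 29}
A ∪ B = all elements in A or B
A ∪ B = {4, 8, 11, 12, 20, 23, 27, 28, 29}
Checking if 13 ∈ A ∪ B
13 is not in A ∪ B → False

13 ∉ A ∪ B


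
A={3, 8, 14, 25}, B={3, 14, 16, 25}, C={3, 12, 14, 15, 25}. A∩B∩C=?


A ∩ B = {3, 14, 25}
(A ∩ B) ∩ C = {3, 14, 25}

A ∩ B ∩ C = {3, 14, 25}


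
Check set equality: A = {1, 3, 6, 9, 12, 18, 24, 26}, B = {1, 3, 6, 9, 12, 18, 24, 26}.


Two sets are equal iff they have exactly the same elements.
A = {1, 3, 6, 9, 12, 18, 24, 26}
B = {1, 3, 6, 9, 12, 18, 24, 26}
Same elements → A = B

Yes, A = B


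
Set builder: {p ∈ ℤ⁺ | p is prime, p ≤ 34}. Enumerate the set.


Checking each candidate:
Condition: primes ≤ 34
Result = {2, 3, 5, 7, 11, 13, 17, 19, 23, 29, 31}

{2, 3, 5, 7, 11, 13, 17, 19, 23, 29, 31}


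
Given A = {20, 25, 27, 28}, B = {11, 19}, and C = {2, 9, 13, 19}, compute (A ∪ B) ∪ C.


A ∪ B = {11, 19, 20, 25, 27, 28}
(A ∪ B) ∪ C = {2, 9, 11, 13, 19, 20, 25, 27, 28}

A ∪ B ∪ C = {2, 9, 11, 13, 19, 20, 25, 27, 28}


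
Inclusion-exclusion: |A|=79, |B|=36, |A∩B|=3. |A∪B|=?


|A ∪ B| = |A| + |B| - |A ∩ B|
= 79 + 36 - 3
= 112

|A ∪ B| = 112


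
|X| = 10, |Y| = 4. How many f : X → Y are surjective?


n = |X| = 10, k = |Y| = 4. Surjections via inclusion-exclusion:
S(n,k) = Σ(-1)^i × C(k,i) × (k-i)^n, i=0 to k
i=0: (-1)^0×C(4,0)×4^10 = 1048576
i=1: (-1)^1×C(4,1)×3^10 = -236196
i=2: (-1)^2×C(4,2)×2^10 = 6144
i=3: (-1)^3×C(4,3)×1^10 = -4
i=4: (-1)^4×C(4,4)×0^10 = 0
Total = 818520

Number of surjections = 818520


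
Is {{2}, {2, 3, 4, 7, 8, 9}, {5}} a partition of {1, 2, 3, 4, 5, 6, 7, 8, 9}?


A partition requires: (1) non-empty parts, (2) pairwise disjoint, (3) union = U
Parts: {2}, {2, 3, 4, 7, 8, 9}, {5}
Union of parts: {2, 3, 4, 5, 7, 8, 9}
U = {1, 2, 3, 4, 5, 6, 7, 8, 9}
All non-empty? True
Pairwise disjoint? False
Covers U? False

No, not a valid partition


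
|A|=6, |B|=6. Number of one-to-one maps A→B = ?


An injection sends each of |A| = 6 inputs to a distinct output in B.
# injections = |B|·(|B|-1)·…·(|B|-|A|+1) = 6! / (6 - 6)!
= 6 × 5 × 4 × 3 × 2 × 1
= 720

Number of injections = 720


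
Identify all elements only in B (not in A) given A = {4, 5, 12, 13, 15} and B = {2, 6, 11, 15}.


A = {4, 5, 12, 13, 15}
B = {2, 6, 11, 15}
Region: only in B (not in A)
Elements: {2, 6, 11}

Elements only in B (not in A): {2, 6, 11}


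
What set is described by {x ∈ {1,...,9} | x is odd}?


Checking each candidate:
Condition: odd numbers in {1,...,9}
Result = {1, 3, 5, 7, 9}

{1, 3, 5, 7, 9}


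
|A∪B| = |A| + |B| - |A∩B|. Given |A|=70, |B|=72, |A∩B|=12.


|A ∪ B| = |A| + |B| - |A ∩ B|
= 70 + 72 - 12
= 130

|A ∪ B| = 130


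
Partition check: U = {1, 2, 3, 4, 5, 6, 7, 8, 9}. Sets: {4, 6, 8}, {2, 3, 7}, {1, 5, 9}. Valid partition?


A partition requires: (1) non-empty parts, (2) pairwise disjoint, (3) union = U
Parts: {4, 6, 8}, {2, 3, 7}, {1, 5, 9}
Union of parts: {1, 2, 3, 4, 5, 6, 7, 8, 9}
U = {1, 2, 3, 4, 5, 6, 7, 8, 9}
All non-empty? True
Pairwise disjoint? True
Covers U? True

Yes, valid partition


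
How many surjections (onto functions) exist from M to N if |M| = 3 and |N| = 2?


n = |M| = 3, k = |N| = 2. Surjections via inclusion-exclusion:
S(n,k) = Σ(-1)^i × C(k,i) × (k-i)^n, i=0 to k
i=0: (-1)^0×C(2,0)×2^3 = 8
i=1: (-1)^1×C(2,1)×1^3 = -2
i=2: (-1)^2×C(2,2)×0^3 = 0
Total = 6

Number of surjections = 6


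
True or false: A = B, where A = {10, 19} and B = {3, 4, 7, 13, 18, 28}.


Two sets are equal iff they have exactly the same elements.
A = {10, 19}
B = {3, 4, 7, 13, 18, 28}
Differences: {3, 4, 7, 10, 13, 18, 19, 28}
A ≠ B

No, A ≠ B


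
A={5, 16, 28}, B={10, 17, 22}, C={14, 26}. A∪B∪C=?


A ∪ B = {5, 10, 16, 17, 22, 28}
(A ∪ B) ∪ C = {5, 10, 14, 16, 17, 22, 26, 28}

A ∪ B ∪ C = {5, 10, 14, 16, 17, 22, 26, 28}


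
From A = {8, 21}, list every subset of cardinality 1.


|A| = 2, so A has C(2,1) = 2 subsets of size 1.
Enumerate by choosing 1 elements from A at a time:
{8}, {21}

1-element subsets (2 total): {8}, {21}


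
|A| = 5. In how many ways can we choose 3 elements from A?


C(n,k) = n! / (k!(n-k)!)
C(5,3) = 5! / (3!2!)
= 10

C(5,3) = 10


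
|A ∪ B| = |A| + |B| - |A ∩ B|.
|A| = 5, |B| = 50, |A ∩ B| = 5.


|A ∪ B| = |A| + |B| - |A ∩ B|
= 5 + 50 - 5
= 50

|A ∪ B| = 50


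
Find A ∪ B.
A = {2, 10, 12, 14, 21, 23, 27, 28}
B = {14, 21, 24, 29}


A ∪ B = all elements in A or B (or both)
A = {2, 10, 12, 14, 21, 23, 27, 28}
B = {14, 21, 24, 29}
A ∪ B = {2, 10, 12, 14, 21, 23, 24, 27, 28, 29}

A ∪ B = {2, 10, 12, 14, 21, 23, 24, 27, 28, 29}


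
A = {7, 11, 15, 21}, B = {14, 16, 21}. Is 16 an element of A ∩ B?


A = {7, 11, 15, 21}, B = {14, 16, 21}
A ∩ B = elements in both A and B
A ∩ B = {21}
Checking if 16 ∈ A ∩ B
16 is not in A ∩ B → False

16 ∉ A ∩ B


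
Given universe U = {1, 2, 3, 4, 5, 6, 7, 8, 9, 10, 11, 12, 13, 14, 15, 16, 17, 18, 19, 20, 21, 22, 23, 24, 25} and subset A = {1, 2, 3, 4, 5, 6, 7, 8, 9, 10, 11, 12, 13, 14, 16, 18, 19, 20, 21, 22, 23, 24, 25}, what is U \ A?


Aᶜ = U \ A = elements in U but not in A
U = {1, 2, 3, 4, 5, 6, 7, 8, 9, 10, 11, 12, 13, 14, 15, 16, 17, 18, 19, 20, 21, 22, 23, 24, 25}
A = {1, 2, 3, 4, 5, 6, 7, 8, 9, 10, 11, 12, 13, 14, 16, 18, 19, 20, 21, 22, 23, 24, 25}
Aᶜ = {15, 17}

Aᶜ = {15, 17}


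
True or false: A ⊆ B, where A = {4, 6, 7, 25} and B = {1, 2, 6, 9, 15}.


A ⊆ B means every element of A is in B.
Elements in A not in B: {4, 7, 25}
So A ⊄ B.

No, A ⊄ B


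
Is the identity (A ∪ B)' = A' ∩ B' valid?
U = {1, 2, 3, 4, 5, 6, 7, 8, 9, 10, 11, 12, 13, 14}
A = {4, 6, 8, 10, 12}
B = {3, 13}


LHS: A ∪ B = {3, 4, 6, 8, 10, 12, 13}
(A ∪ B)' = U \ (A ∪ B) = {1, 2, 5, 7, 9, 11, 14}
A' = {1, 2, 3, 5, 7, 9, 11, 13, 14}, B' = {1, 2, 4, 5, 6, 7, 8, 9, 10, 11, 12, 14}
Claimed RHS: A' ∩ B' = {1, 2, 5, 7, 9, 11, 14}
Identity is VALID: LHS = RHS = {1, 2, 5, 7, 9, 11, 14} ✓

Identity is valid. (A ∪ B)' = A' ∩ B' = {1, 2, 5, 7, 9, 11, 14}


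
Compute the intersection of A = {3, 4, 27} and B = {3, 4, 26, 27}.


A ∩ B = elements in both A and B
A = {3, 4, 27}
B = {3, 4, 26, 27}
A ∩ B = {3, 4, 27}

A ∩ B = {3, 4, 27}


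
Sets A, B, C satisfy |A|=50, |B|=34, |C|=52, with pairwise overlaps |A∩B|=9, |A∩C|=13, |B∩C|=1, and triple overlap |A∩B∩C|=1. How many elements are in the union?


|A∪B∪C| = |A|+|B|+|C| - |A∩B|-|A∩C|-|B∩C| + |A∩B∩C|
= 50+34+52 - 9-13-1 + 1
= 136 - 23 + 1
= 114

|A ∪ B ∪ C| = 114


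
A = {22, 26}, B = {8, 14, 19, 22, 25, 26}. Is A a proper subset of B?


A ⊂ B requires: A ⊆ B AND A ≠ B.
A ⊆ B? Yes
A = B? No
A ⊂ B: Yes (A is a proper subset of B)

Yes, A ⊂ B


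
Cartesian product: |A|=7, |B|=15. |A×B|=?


|A × B| = |A| × |B|
= 7 × 15
= 105

|A × B| = 105


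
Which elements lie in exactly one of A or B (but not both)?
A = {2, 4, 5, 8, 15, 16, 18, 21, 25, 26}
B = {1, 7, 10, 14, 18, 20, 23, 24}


A △ B = (A \ B) ∪ (B \ A) = elements in exactly one of A or B
A \ B = {2, 4, 5, 8, 15, 16, 21, 25, 26}
B \ A = {1, 7, 10, 14, 20, 23, 24}
A △ B = {1, 2, 4, 5, 7, 8, 10, 14, 15, 16, 20, 21, 23, 24, 25, 26}

A △ B = {1, 2, 4, 5, 7, 8, 10, 14, 15, 16, 20, 21, 23, 24, 25, 26}


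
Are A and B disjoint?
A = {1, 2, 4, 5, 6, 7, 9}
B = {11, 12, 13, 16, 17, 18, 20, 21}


Disjoint means A ∩ B = ∅.
A ∩ B = ∅
A ∩ B = ∅, so A and B are disjoint.

Yes, A and B are disjoint


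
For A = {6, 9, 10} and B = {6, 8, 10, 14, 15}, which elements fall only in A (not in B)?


A = {6, 9, 10}
B = {6, 8, 10, 14, 15}
Region: only in A (not in B)
Elements: {9}

Elements only in A (not in B): {9}


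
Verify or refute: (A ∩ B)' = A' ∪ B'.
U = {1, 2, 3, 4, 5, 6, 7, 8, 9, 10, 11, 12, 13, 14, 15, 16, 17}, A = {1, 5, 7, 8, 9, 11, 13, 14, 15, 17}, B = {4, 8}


LHS: A ∩ B = {8}
(A ∩ B)' = U \ (A ∩ B) = {1, 2, 3, 4, 5, 6, 7, 9, 10, 11, 12, 13, 14, 15, 16, 17}
A' = {2, 3, 4, 6, 10, 12, 16}, B' = {1, 2, 3, 5, 6, 7, 9, 10, 11, 12, 13, 14, 15, 16, 17}
Claimed RHS: A' ∪ B' = {1, 2, 3, 4, 5, 6, 7, 9, 10, 11, 12, 13, 14, 15, 16, 17}
Identity is VALID: LHS = RHS = {1, 2, 3, 4, 5, 6, 7, 9, 10, 11, 12, 13, 14, 15, 16, 17} ✓

Identity is valid. (A ∩ B)' = A' ∪ B' = {1, 2, 3, 4, 5, 6, 7, 9, 10, 11, 12, 13, 14, 15, 16, 17}


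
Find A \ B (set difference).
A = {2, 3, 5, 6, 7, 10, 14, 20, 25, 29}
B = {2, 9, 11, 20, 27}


A \ B = elements in A but not in B
A = {2, 3, 5, 6, 7, 10, 14, 20, 25, 29}
B = {2, 9, 11, 20, 27}
Remove from A any elements in B
A \ B = {3, 5, 6, 7, 10, 14, 25, 29}

A \ B = {3, 5, 6, 7, 10, 14, 25, 29}


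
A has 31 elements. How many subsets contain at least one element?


Total subsets = 2^n = 2^31 = 2147483648
Non-empty subsets exclude the empty set: 2^n - 1
= 2147483648 - 1
= 2147483647

Number of non-empty subsets = 2147483647


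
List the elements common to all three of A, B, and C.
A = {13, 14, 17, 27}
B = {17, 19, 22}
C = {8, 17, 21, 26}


A ∩ B = {17}
(A ∩ B) ∩ C = {17}

A ∩ B ∩ C = {17}


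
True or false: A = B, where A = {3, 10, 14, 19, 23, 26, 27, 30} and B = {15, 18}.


Two sets are equal iff they have exactly the same elements.
A = {3, 10, 14, 19, 23, 26, 27, 30}
B = {15, 18}
Differences: {3, 10, 14, 15, 18, 19, 23, 26, 27, 30}
A ≠ B

No, A ≠ B


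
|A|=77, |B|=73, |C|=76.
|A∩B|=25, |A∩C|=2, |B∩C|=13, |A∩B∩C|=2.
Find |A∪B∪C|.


|A∪B∪C| = |A|+|B|+|C| - |A∩B|-|A∩C|-|B∩C| + |A∩B∩C|
= 77+73+76 - 25-2-13 + 2
= 226 - 40 + 2
= 188

|A ∪ B ∪ C| = 188


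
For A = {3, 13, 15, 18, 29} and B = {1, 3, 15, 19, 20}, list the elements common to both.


A ∩ B = elements in both A and B
A = {3, 13, 15, 18, 29}
B = {1, 3, 15, 19, 20}
A ∩ B = {3, 15}

A ∩ B = {3, 15}


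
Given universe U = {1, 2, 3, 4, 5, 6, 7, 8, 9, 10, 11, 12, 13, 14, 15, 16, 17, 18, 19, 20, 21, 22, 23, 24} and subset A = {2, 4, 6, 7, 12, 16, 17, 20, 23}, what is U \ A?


Aᶜ = U \ A = elements in U but not in A
U = {1, 2, 3, 4, 5, 6, 7, 8, 9, 10, 11, 12, 13, 14, 15, 16, 17, 18, 19, 20, 21, 22, 23, 24}
A = {2, 4, 6, 7, 12, 16, 17, 20, 23}
Aᶜ = {1, 3, 5, 8, 9, 10, 11, 13, 14, 15, 18, 19, 21, 22, 24}

Aᶜ = {1, 3, 5, 8, 9, 10, 11, 13, 14, 15, 18, 19, 21, 22, 24}


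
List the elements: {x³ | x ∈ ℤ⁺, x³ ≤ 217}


Checking each candidate:
Condition: positive perfect cubes ≤ 217
Result = {1, 8, 27, 64, 125, 216}

{1, 8, 27, 64, 125, 216}


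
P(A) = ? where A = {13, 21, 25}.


|A| = 3, so |P(A)| = 2^3 = 8
Enumerate subsets by cardinality (0 to 3):
∅, {13}, {21}, {25}, {13, 21}, {13, 25}, {21, 25}, {13, 21, 25}

P(A) has 8 subsets: ∅, {13}, {21}, {25}, {13, 21}, {13, 25}, {21, 25}, {13, 21, 25}


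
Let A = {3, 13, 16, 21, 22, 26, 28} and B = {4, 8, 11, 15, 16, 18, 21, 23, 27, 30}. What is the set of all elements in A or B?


A ∪ B = all elements in A or B (or both)
A = {3, 13, 16, 21, 22, 26, 28}
B = {4, 8, 11, 15, 16, 18, 21, 23, 27, 30}
A ∪ B = {3, 4, 8, 11, 13, 15, 16, 18, 21, 22, 23, 26, 27, 28, 30}

A ∪ B = {3, 4, 8, 11, 13, 15, 16, 18, 21, 22, 23, 26, 27, 28, 30}


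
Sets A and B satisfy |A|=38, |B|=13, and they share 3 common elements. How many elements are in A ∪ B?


|A ∪ B| = |A| + |B| - |A ∩ B|
= 38 + 13 - 3
= 48

|A ∪ B| = 48


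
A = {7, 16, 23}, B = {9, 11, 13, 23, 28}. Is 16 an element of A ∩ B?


A = {7, 16, 23}, B = {9, 11, 13, 23, 28}
A ∩ B = elements in both A and B
A ∩ B = {23}
Checking if 16 ∈ A ∩ B
16 is not in A ∩ B → False

16 ∉ A ∩ B


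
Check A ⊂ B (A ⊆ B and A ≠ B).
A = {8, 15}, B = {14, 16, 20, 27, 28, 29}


A ⊂ B requires: A ⊆ B AND A ≠ B.
A ⊆ B? No
A ⊄ B, so A is not a proper subset.

No, A is not a proper subset of B


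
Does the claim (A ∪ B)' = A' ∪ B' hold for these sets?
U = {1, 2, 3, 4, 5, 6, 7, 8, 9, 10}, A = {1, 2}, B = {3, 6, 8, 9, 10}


LHS: A ∪ B = {1, 2, 3, 6, 8, 9, 10}
(A ∪ B)' = U \ (A ∪ B) = {4, 5, 7}
A' = {3, 4, 5, 6, 7, 8, 9, 10}, B' = {1, 2, 4, 5, 7}
Claimed RHS: A' ∪ B' = {1, 2, 3, 4, 5, 6, 7, 8, 9, 10}
Identity is INVALID: LHS = {4, 5, 7} but the RHS claimed here equals {1, 2, 3, 4, 5, 6, 7, 8, 9, 10}. The correct form is (A ∪ B)' = A' ∩ B'.

Identity is invalid: (A ∪ B)' = {4, 5, 7} but A' ∪ B' = {1, 2, 3, 4, 5, 6, 7, 8, 9, 10}. The correct De Morgan law is (A ∪ B)' = A' ∩ B'.


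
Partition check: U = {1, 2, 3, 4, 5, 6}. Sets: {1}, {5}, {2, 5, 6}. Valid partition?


A partition requires: (1) non-empty parts, (2) pairwise disjoint, (3) union = U
Parts: {1}, {5}, {2, 5, 6}
Union of parts: {1, 2, 5, 6}
U = {1, 2, 3, 4, 5, 6}
All non-empty? True
Pairwise disjoint? False
Covers U? False

No, not a valid partition


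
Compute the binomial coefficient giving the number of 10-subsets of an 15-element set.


C(n,k) = n! / (k!(n-k)!)
C(15,10) = 15! / (10!5!)
= 3003

C(15,10) = 3003


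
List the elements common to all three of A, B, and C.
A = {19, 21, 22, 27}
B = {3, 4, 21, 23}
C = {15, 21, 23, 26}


A ∩ B = {21}
(A ∩ B) ∩ C = {21}

A ∩ B ∩ C = {21}


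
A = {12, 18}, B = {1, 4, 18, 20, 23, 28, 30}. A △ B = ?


A △ B = (A \ B) ∪ (B \ A) = elements in exactly one of A or B
A \ B = {12}
B \ A = {1, 4, 20, 23, 28, 30}
A △ B = {1, 4, 12, 20, 23, 28, 30}

A △ B = {1, 4, 12, 20, 23, 28, 30}


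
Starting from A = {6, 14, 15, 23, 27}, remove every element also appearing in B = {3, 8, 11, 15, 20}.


A \ B = elements in A but not in B
A = {6, 14, 15, 23, 27}
B = {3, 8, 11, 15, 20}
Remove from A any elements in B
A \ B = {6, 14, 23, 27}

A \ B = {6, 14, 23, 27}


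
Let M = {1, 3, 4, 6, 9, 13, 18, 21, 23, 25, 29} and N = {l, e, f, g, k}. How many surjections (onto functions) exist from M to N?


n = |M| = 11, k = |N| = 5. Surjections via inclusion-exclusion:
S(n,k) = Σ(-1)^i × C(k,i) × (k-i)^n, i=0 to k
i=0: (-1)^0×C(5,0)×5^11 = 48828125
i=1: (-1)^1×C(5,1)×4^11 = -20971520
i=2: (-1)^2×C(5,2)×3^11 = 1771470
i=3: (-1)^3×C(5,3)×2^11 = -20480
i=4: (-1)^4×C(5,4)×1^11 = 5
i=5: (-1)^5×C(5,5)×0^11 = 0
Total = 29607600

Number of surjections = 29607600


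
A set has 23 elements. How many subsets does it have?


Number of subsets = 2^n
= 2^23
= 8388608

|P(A)| = 8388608


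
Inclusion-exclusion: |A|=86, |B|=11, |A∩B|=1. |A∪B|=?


|A ∪ B| = |A| + |B| - |A ∩ B|
= 86 + 11 - 1
= 96

|A ∪ B| = 96


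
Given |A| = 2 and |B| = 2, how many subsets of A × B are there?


A relation from A to B is any subset of A × B.
|A × B| = 2 × 2 = 4
# relations = 2^|A × B| = 2^4 = 16

Number of relations = 16


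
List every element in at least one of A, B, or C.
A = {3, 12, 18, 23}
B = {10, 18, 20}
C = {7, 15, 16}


A ∪ B = {3, 10, 12, 18, 20, 23}
(A ∪ B) ∪ C = {3, 7, 10, 12, 15, 16, 18, 20, 23}

A ∪ B ∪ C = {3, 7, 10, 12, 15, 16, 18, 20, 23}


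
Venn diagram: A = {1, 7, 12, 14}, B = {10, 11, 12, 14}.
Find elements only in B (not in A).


A = {1, 7, 12, 14}
B = {10, 11, 12, 14}
Region: only in B (not in A)
Elements: {10, 11}

Elements only in B (not in A): {10, 11}


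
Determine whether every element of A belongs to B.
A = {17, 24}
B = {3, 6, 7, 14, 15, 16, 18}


A ⊆ B means every element of A is in B.
Elements in A not in B: {17, 24}
So A ⊄ B.

No, A ⊄ B


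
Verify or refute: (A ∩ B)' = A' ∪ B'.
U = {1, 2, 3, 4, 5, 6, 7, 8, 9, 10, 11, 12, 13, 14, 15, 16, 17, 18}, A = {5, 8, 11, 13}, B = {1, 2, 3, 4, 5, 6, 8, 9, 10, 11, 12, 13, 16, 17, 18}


LHS: A ∩ B = {5, 8, 11, 13}
(A ∩ B)' = U \ (A ∩ B) = {1, 2, 3, 4, 6, 7, 9, 10, 12, 14, 15, 16, 17, 18}
A' = {1, 2, 3, 4, 6, 7, 9, 10, 12, 14, 15, 16, 17, 18}, B' = {7, 14, 15}
Claimed RHS: A' ∪ B' = {1, 2, 3, 4, 6, 7, 9, 10, 12, 14, 15, 16, 17, 18}
Identity is VALID: LHS = RHS = {1, 2, 3, 4, 6, 7, 9, 10, 12, 14, 15, 16, 17, 18} ✓

Identity is valid. (A ∩ B)' = A' ∪ B' = {1, 2, 3, 4, 6, 7, 9, 10, 12, 14, 15, 16, 17, 18}


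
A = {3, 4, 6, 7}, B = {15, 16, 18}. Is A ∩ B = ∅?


Disjoint means A ∩ B = ∅.
A ∩ B = ∅
A ∩ B = ∅, so A and B are disjoint.

Yes, A and B are disjoint


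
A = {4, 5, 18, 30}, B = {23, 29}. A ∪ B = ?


A ∪ B = all elements in A or B (or both)
A = {4, 5, 18, 30}
B = {23, 29}
A ∪ B = {4, 5, 18, 23, 29, 30}

A ∪ B = {4, 5, 18, 23, 29, 30}


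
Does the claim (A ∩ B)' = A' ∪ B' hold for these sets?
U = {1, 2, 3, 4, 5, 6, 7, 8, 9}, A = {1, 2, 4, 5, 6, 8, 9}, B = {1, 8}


LHS: A ∩ B = {1, 8}
(A ∩ B)' = U \ (A ∩ B) = {2, 3, 4, 5, 6, 7, 9}
A' = {3, 7}, B' = {2, 3, 4, 5, 6, 7, 9}
Claimed RHS: A' ∪ B' = {2, 3, 4, 5, 6, 7, 9}
Identity is VALID: LHS = RHS = {2, 3, 4, 5, 6, 7, 9} ✓

Identity is valid. (A ∩ B)' = A' ∪ B' = {2, 3, 4, 5, 6, 7, 9}


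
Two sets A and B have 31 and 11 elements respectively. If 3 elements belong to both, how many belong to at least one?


|A ∪ B| = |A| + |B| - |A ∩ B|
= 31 + 11 - 3
= 39

|A ∪ B| = 39


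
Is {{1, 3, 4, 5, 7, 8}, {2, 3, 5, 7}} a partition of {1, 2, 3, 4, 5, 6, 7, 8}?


A partition requires: (1) non-empty parts, (2) pairwise disjoint, (3) union = U
Parts: {1, 3, 4, 5, 7, 8}, {2, 3, 5, 7}
Union of parts: {1, 2, 3, 4, 5, 7, 8}
U = {1, 2, 3, 4, 5, 6, 7, 8}
All non-empty? True
Pairwise disjoint? False
Covers U? False

No, not a valid partition


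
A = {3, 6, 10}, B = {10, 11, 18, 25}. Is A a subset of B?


A ⊆ B means every element of A is in B.
Elements in A not in B: {3, 6}
So A ⊄ B.

No, A ⊄ B


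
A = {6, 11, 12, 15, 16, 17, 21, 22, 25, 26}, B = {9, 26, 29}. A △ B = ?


A △ B = (A \ B) ∪ (B \ A) = elements in exactly one of A or B
A \ B = {6, 11, 12, 15, 16, 17, 21, 22, 25}
B \ A = {9, 29}
A △ B = {6, 9, 11, 12, 15, 16, 17, 21, 22, 25, 29}

A △ B = {6, 9, 11, 12, 15, 16, 17, 21, 22, 25, 29}


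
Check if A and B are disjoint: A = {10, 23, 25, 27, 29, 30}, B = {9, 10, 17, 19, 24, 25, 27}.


Disjoint means A ∩ B = ∅.
A ∩ B = {10, 25, 27}
A ∩ B ≠ ∅, so A and B are NOT disjoint.

No, A and B are not disjoint (A ∩ B = {10, 25, 27})


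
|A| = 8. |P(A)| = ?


Number of subsets = 2^n
= 2^8
= 256

|P(A)| = 256


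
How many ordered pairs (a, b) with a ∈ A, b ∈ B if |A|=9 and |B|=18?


|A × B| = |A| × |B|
= 9 × 18
= 162

|A × B| = 162


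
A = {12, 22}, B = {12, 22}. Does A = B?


Two sets are equal iff they have exactly the same elements.
A = {12, 22}
B = {12, 22}
Same elements → A = B

Yes, A = B


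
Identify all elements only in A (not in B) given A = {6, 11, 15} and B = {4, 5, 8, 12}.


A = {6, 11, 15}
B = {4, 5, 8, 12}
Region: only in A (not in B)
Elements: {6, 11, 15}

Elements only in A (not in B): {6, 11, 15}


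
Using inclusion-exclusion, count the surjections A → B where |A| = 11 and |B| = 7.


n = |A| = 11, k = |B| = 7. Surjections via inclusion-exclusion:
S(n,k) = Σ(-1)^i × C(k,i) × (k-i)^n, i=0 to k
i=0: (-1)^0×C(7,0)×7^11 = 1977326743
i=1: (-1)^1×C(7,1)×6^11 = -2539579392
i=2: (-1)^2×C(7,2)×5^11 = 1025390625
i=3: (-1)^3×C(7,3)×4^11 = -146800640
i=4: (-1)^4×C(7,4)×3^11 = 6200145
i=5: (-1)^5×C(7,5)×2^11 = -43008
i=6: (-1)^6×C(7,6)×1^11 = 7
i=7: (-1)^7×C(7,7)×0^11 = 0
Total = 322494480

Number of surjections = 322494480


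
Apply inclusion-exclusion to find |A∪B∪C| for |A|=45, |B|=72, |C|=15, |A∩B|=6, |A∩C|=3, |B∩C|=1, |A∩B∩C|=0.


|A∪B∪C| = |A|+|B|+|C| - |A∩B|-|A∩C|-|B∩C| + |A∩B∩C|
= 45+72+15 - 6-3-1 + 0
= 132 - 10 + 0
= 122

|A ∪ B ∪ C| = 122


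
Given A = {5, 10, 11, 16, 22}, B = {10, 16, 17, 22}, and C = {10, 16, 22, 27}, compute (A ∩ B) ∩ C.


A ∩ B = {10, 16, 22}
(A ∩ B) ∩ C = {10, 16, 22}

A ∩ B ∩ C = {10, 16, 22}


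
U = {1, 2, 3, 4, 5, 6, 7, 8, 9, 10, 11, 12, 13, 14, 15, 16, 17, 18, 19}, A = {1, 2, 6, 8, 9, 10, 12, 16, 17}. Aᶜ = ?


Aᶜ = U \ A = elements in U but not in A
U = {1, 2, 3, 4, 5, 6, 7, 8, 9, 10, 11, 12, 13, 14, 15, 16, 17, 18, 19}
A = {1, 2, 6, 8, 9, 10, 12, 16, 17}
Aᶜ = {3, 4, 5, 7, 11, 13, 14, 15, 18, 19}

Aᶜ = {3, 4, 5, 7, 11, 13, 14, 15, 18, 19}


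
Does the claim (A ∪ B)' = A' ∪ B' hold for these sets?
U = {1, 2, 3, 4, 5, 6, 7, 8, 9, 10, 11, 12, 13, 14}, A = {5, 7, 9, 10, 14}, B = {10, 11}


LHS: A ∪ B = {5, 7, 9, 10, 11, 14}
(A ∪ B)' = U \ (A ∪ B) = {1, 2, 3, 4, 6, 8, 12, 13}
A' = {1, 2, 3, 4, 6, 8, 11, 12, 13}, B' = {1, 2, 3, 4, 5, 6, 7, 8, 9, 12, 13, 14}
Claimed RHS: A' ∪ B' = {1, 2, 3, 4, 5, 6, 7, 8, 9, 11, 12, 13, 14}
Identity is INVALID: LHS = {1, 2, 3, 4, 6, 8, 12, 13} but the RHS claimed here equals {1, 2, 3, 4, 5, 6, 7, 8, 9, 11, 12, 13, 14}. The correct form is (A ∪ B)' = A' ∩ B'.

Identity is invalid: (A ∪ B)' = {1, 2, 3, 4, 6, 8, 12, 13} but A' ∪ B' = {1, 2, 3, 4, 5, 6, 7, 8, 9, 11, 12, 13, 14}. The correct De Morgan law is (A ∪ B)' = A' ∩ B'.


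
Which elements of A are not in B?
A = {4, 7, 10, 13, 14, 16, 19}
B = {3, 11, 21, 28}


A \ B = elements in A but not in B
A = {4, 7, 10, 13, 14, 16, 19}
B = {3, 11, 21, 28}
Remove from A any elements in B
A \ B = {4, 7, 10, 13, 14, 16, 19}

A \ B = {4, 7, 10, 13, 14, 16, 19}


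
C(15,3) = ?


C(n,k) = n! / (k!(n-k)!)
C(15,3) = 15! / (3!12!)
= 455

C(15,3) = 455


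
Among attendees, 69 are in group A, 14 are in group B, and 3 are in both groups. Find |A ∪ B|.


|A ∪ B| = |A| + |B| - |A ∩ B|
= 69 + 14 - 3
= 80

|A ∪ B| = 80


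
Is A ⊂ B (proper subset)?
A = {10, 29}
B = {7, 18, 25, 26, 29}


A ⊂ B requires: A ⊆ B AND A ≠ B.
A ⊆ B? No
A ⊄ B, so A is not a proper subset.

No, A is not a proper subset of B


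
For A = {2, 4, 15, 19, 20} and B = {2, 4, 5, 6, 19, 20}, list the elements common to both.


A ∩ B = elements in both A and B
A = {2, 4, 15, 19, 20}
B = {2, 4, 5, 6, 19, 20}
A ∩ B = {2, 4, 19, 20}

A ∩ B = {2, 4, 19, 20}


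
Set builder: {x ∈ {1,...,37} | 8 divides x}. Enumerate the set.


Checking each candidate:
Condition: multiples of 8 in {1,...,37}
Result = {8, 16, 24, 32}

{8, 16, 24, 32}


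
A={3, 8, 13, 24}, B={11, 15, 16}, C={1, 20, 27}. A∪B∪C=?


A ∪ B = {3, 8, 11, 13, 15, 16, 24}
(A ∪ B) ∪ C = {1, 3, 8, 11, 13, 15, 16, 20, 24, 27}

A ∪ B ∪ C = {1, 3, 8, 11, 13, 15, 16, 20, 24, 27}


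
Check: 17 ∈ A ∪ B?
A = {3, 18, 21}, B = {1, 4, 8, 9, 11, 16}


A = {3, 18, 21}, B = {1, 4, 8, 9, 11, 16}
A ∪ B = all elements in A or B
A ∪ B = {1, 3, 4, 8, 9, 11, 16, 18, 21}
Checking if 17 ∈ A ∪ B
17 is not in A ∪ B → False

17 ∉ A ∪ B


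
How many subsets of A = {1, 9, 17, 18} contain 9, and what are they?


A subset of A contains 9 iff the remaining 3 elements form any subset of A \ {9}.
Count: 2^(n-1) = 2^3 = 8
Subsets containing 9: {9}, {1, 9}, {9, 17}, {9, 18}, {1, 9, 17}, {1, 9, 18}, {9, 17, 18}, {1, 9, 17, 18}

Subsets containing 9 (8 total): {9}, {1, 9}, {9, 17}, {9, 18}, {1, 9, 17}, {1, 9, 18}, {9, 17, 18}, {1, 9, 17, 18}


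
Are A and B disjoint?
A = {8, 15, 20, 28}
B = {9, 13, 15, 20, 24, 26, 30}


Disjoint means A ∩ B = ∅.
A ∩ B = {15, 20}
A ∩ B ≠ ∅, so A and B are NOT disjoint.

No, A and B are not disjoint (A ∩ B = {15, 20})


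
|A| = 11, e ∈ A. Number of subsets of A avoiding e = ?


Subsets of A avoiding e are subsets of A \ {e}, which has 10 elements.
Count = 2^(n-1) = 2^10
= 1024

Number of subsets avoiding e = 1024


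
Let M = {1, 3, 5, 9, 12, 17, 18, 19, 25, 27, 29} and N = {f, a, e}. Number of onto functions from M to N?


n = |M| = 11, k = |N| = 3. Surjections via inclusion-exclusion:
S(n,k) = Σ(-1)^i × C(k,i) × (k-i)^n, i=0 to k
i=0: (-1)^0×C(3,0)×3^11 = 177147
i=1: (-1)^1×C(3,1)×2^11 = -6144
i=2: (-1)^2×C(3,2)×1^11 = 3
i=3: (-1)^3×C(3,3)×0^11 = 0
Total = 171006

Number of surjections = 171006


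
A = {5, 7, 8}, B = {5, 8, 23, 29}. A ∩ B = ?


A ∩ B = elements in both A and B
A = {5, 7, 8}
B = {5, 8, 23, 29}
A ∩ B = {5, 8}

A ∩ B = {5, 8}


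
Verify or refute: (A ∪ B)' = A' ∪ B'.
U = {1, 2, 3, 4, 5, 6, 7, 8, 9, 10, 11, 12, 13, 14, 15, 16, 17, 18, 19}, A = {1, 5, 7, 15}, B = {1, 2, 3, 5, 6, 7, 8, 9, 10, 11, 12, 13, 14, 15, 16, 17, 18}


LHS: A ∪ B = {1, 2, 3, 5, 6, 7, 8, 9, 10, 11, 12, 13, 14, 15, 16, 17, 18}
(A ∪ B)' = U \ (A ∪ B) = {4, 19}
A' = {2, 3, 4, 6, 8, 9, 10, 11, 12, 13, 14, 16, 17, 18, 19}, B' = {4, 19}
Claimed RHS: A' ∪ B' = {2, 3, 4, 6, 8, 9, 10, 11, 12, 13, 14, 16, 17, 18, 19}
Identity is INVALID: LHS = {4, 19} but the RHS claimed here equals {2, 3, 4, 6, 8, 9, 10, 11, 12, 13, 14, 16, 17, 18, 19}. The correct form is (A ∪ B)' = A' ∩ B'.

Identity is invalid: (A ∪ B)' = {4, 19} but A' ∪ B' = {2, 3, 4, 6, 8, 9, 10, 11, 12, 13, 14, 16, 17, 18, 19}. The correct De Morgan law is (A ∪ B)' = A' ∩ B'.


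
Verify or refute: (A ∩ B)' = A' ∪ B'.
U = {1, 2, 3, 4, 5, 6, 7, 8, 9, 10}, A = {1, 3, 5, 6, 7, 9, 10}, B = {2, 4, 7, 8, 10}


LHS: A ∩ B = {7, 10}
(A ∩ B)' = U \ (A ∩ B) = {1, 2, 3, 4, 5, 6, 8, 9}
A' = {2, 4, 8}, B' = {1, 3, 5, 6, 9}
Claimed RHS: A' ∪ B' = {1, 2, 3, 4, 5, 6, 8, 9}
Identity is VALID: LHS = RHS = {1, 2, 3, 4, 5, 6, 8, 9} ✓

Identity is valid. (A ∩ B)' = A' ∪ B' = {1, 2, 3, 4, 5, 6, 8, 9}
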